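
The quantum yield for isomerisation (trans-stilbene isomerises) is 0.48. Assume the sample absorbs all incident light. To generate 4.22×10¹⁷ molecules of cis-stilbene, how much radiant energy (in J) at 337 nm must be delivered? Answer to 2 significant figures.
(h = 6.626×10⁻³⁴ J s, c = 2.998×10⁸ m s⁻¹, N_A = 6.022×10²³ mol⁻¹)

Product: 4.22×10¹⁷ / 6.022×10²³ = 7.008×10⁻⁷ mol.
Photons that must be absorbed: 7.008×10⁻⁷ / 0.48 = 1.460×10⁻⁶ mol.
Photon energy: hc/λ = 5.895×10⁻¹⁹ J; per mole, 3.550×10⁵ J mol⁻¹.
Energy required: 1.460×10⁻⁶ × 3.550×10⁵ = 0.52 J.

0.52 J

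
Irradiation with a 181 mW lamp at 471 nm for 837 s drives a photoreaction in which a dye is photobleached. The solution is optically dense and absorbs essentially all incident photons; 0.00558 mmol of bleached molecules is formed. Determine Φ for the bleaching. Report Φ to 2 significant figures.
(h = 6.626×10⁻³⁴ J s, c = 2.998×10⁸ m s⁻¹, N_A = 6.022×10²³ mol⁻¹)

Product: 0.00558 mmol = 5.58×10⁻⁶ mol.
Photon energy at 471 nm: hc/λ = (6.626×10⁻³⁴)(2.998×10⁸)/(471×10⁻⁹) = 4.218×10⁻¹⁹ J.
Energy delivered: (181 mW)(837 s) = 151.5 J.
Photons incident: 151.5 / 4.218×10⁻¹⁹ = 3.592×10²⁰, i.e. 3.592×10²⁰/6.022×10²³ = 5.965×10⁻⁴ mol.
Φ = 5.58×10⁻⁶ mol / 5.965×10⁻⁴ mol photons = 0.0094.

Φ = 0.0094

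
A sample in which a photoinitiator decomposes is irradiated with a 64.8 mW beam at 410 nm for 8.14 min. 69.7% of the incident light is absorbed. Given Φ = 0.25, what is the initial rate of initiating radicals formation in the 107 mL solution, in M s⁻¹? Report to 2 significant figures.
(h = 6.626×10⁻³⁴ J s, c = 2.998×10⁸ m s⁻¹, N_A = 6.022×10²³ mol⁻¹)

Photon energy at 410 nm: hc/λ = (6.626×10⁻³⁴)(2.998×10⁸)/(410×10⁻⁹) = 4.845×10⁻¹⁹ J.
Energy delivered: (64.8 mW)(488.4 s) = 31.65 J.
Photons incident: 31.65 / 4.845×10⁻¹⁹ = 6.533×10¹⁹, i.e. 6.533×10¹⁹/6.022×10²³ = 1.085×10⁻⁴ mol.
Photons absorbed: 0.697 × 1.085×10⁻⁴ = 7.562×10⁻⁵ mol.
Product formed: 0.25 × 7.562×10⁻⁵ = 1.891×10⁻⁵ mol.
Rate: 1.891×10⁻⁵ mol / (488.4 s × 0.107 L) = 3.6×10⁻⁷ M s⁻¹.

3.6×10⁻⁷ M s⁻¹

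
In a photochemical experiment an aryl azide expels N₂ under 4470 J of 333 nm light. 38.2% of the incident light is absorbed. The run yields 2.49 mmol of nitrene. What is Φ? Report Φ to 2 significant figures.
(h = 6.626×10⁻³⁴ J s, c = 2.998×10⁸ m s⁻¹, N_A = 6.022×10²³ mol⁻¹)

Φ = 0.52

Product: 2.49 mmol = 0.00249 mol.
Photon energy at 333 nm: hc/λ = (6.626×10⁻³⁴)(2.998×10⁸)/(333×10⁻⁹) = 5.965×10⁻¹⁹ J.
Photons incident: 4470 / 5.965×10⁻¹⁹ = 7.494×10²¹, i.e. 7.494×10²¹/6.022×10²³ = 0.01244 mol.
Photons absorbed: 0.382 × 0.01244 = 0.004752 mol.
Φ = 0.00249 mol / 0.004752 mol photons = 0.52.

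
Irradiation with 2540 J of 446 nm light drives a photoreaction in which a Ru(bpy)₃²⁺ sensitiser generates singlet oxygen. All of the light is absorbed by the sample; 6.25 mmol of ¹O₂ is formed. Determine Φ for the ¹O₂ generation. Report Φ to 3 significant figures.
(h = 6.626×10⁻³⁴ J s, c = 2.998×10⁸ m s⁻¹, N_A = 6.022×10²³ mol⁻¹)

Φ = 0.660

Product: 6.25 mmol = 0.00625 mol.
Photon energy at 446 nm: hc/λ = (6.626×10⁻³⁴)(2.998×10⁸)/(446×10⁻⁹) = 4.454×10⁻¹⁹ J.
Photons incident: 2540 / 4.454×10⁻¹⁹ = 5.703×10²¹, i.e. 5.703×10²¹/6.022×10²³ = 0.009470 mol.
Φ = 0.00625 mol / 0.009470 mol photons = 0.660.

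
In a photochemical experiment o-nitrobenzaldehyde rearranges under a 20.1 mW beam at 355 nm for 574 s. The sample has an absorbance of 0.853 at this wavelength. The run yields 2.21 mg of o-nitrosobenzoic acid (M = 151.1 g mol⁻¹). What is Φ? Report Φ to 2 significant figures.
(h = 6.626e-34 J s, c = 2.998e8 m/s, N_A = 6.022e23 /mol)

Product: 2.21 mg / 151.1 g mol⁻¹ = 1.463e-5 mol.
Photon energy at 355 nm: hc/λ = (6.626e-34)(2.998e8)/(355e-9) = 5.596e-19 J.
Energy delivered: (20.1 mW)(574 s) = 11.54 J.
Photons incident: 11.54 / 5.596e-19 = 2.062e19, i.e. 2.062e19/6.022e23 = 3.424e-5 mol.
Fraction absorbed: 1 − 10^(−0.853) = 0.8597.
Photons absorbed: 0.8597 × 3.424e-5 = 2.944e-5 mol.
Φ = 1.463e-5 mol / 2.944e-5 mol photons = 0.50.

Φ = 0.50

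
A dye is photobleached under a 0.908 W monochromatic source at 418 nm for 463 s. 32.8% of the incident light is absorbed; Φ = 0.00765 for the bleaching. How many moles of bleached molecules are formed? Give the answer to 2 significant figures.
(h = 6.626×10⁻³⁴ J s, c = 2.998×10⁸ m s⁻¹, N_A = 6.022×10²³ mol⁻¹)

3.7×10⁻⁶ mol

Photon energy at 418 nm: hc/λ = (6.626×10⁻³⁴)(2.998×10⁸)/(418×10⁻⁹) = 4.752×10⁻¹⁹ J.
Energy delivered: (0.908 W)(463 s) = 420.4 J.
Photons incident: 420.4 / 4.752×10⁻¹⁹ = 8.847×10²⁰, i.e. 8.847×10²⁰/6.022×10²³ = 0.001469 mol.
Photons absorbed: 0.328 × 0.001469 = 4.818×10⁻⁴ mol.
Product: Φ × n_abs = 0.00765 × 4.818×10⁻⁴ = 3.686×10⁻⁶ mol.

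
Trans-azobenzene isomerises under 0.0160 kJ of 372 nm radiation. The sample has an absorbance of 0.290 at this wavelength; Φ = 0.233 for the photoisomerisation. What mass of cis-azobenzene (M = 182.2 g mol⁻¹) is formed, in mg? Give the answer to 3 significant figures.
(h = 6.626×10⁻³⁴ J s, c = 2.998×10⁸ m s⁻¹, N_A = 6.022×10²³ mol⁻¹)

Photon energy at 372 nm: hc/λ = (6.626×10⁻³⁴)(2.998×10⁸)/(372×10⁻⁹) = 5.340×10⁻¹⁹ J.
Incident energy: 0.0160 kJ = 16.0 J.
Photons incident: 16.0 / 5.340×10⁻¹⁹ = 2.996×10¹⁹, i.e. 2.996×10¹⁹/6.022×10²³ = 4.975×10⁻⁵ mol.
Fraction absorbed: 1 − 10^(−0.290) = 0.4871.
Photons absorbed: 0.4871 × 4.975×10⁻⁵ = 2.423×10⁻⁵ mol.
Product: Φ × n_abs = 0.233 × 2.423×10⁻⁵ = 5.646×10⁻⁶ mol.
Mass: 5.646×10⁻⁶ × 182.2 = 0.001029 g = 1.03 mg.

1.03 mg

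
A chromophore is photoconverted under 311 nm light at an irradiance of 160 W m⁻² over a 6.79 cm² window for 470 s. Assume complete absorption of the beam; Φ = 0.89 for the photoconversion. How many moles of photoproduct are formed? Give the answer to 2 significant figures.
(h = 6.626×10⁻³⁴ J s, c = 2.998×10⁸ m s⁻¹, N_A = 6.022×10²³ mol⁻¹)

Photon energy at 311 nm: hc/λ = (6.626×10⁻³⁴)(2.998×10⁸)/(311×10⁻⁹) = 6.387×10⁻¹⁹ J.
Energy delivered: (160 W m⁻²)(6.79×10⁻⁴ m²)(470 s) = 51.06 J.
Photons incident: 51.06 / 6.387×10⁻¹⁹ = 7.994×10¹⁹, i.e. 7.994×10¹⁹/6.022×10²³ = 1.327×10⁻⁴ mol.
Product: Φ × n_abs = 0.89 × 1.327×10⁻⁴ = 1.181×10⁻⁴ mol.

1.2×10⁻⁴ mol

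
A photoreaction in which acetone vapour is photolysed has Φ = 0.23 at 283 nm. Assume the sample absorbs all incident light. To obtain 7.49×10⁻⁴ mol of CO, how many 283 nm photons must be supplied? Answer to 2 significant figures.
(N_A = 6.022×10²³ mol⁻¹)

2.0×10²¹ photons

Photons that must be absorbed: 7.49×10⁻⁴ / 0.23 = 0.003257 mol.
Photon count: 0.003257 × 6.022×10²³ = 2.0×10²¹.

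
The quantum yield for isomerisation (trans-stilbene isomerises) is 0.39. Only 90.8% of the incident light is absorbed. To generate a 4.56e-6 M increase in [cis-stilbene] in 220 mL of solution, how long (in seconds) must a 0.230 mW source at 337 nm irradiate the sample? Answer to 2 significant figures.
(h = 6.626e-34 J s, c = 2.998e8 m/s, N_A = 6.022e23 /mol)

Product: (4.56e-6 M)(0.22 L) = 1.003e-6 mol.
Photons that must be absorbed: 1.003e-6 / 0.39 = 2.572e-6 mol.
Incident photons needed: 2.572e-6 / 0.908 = 2.833e-6 mol.
Photon energy: hc/λ = 5.895e-19 J; per mole, 3.550e5 J mol⁻¹.
Energy required: 2.833e-6 × 3.550e5 = 1.006 J.
Time: 1.006 J / 0.00023 W = 4400 s.

t ≈ 4400 s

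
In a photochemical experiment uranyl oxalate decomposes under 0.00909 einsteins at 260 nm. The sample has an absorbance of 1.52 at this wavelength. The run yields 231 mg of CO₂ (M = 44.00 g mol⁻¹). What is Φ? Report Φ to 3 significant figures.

Φ = 0.596

Product: 231 mg / 44.00 g mol⁻¹ = 0.005250 mol.
Fraction absorbed: 1 − 10^(−1.52) = 0.9698.
Photons absorbed: 0.9698 × 0.00909 = 0.008815 mol.
Φ = 0.005250 mol / 0.008815 mol photons = 0.596.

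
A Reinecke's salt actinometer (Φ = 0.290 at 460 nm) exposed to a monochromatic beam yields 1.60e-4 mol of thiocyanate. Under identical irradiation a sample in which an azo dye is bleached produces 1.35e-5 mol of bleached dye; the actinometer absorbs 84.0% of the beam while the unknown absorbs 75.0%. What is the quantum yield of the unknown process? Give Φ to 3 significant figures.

Photons absorbed by the actinometer: 1.60e-4 / 0.290 = 5.517e-4 mol.
Incident flux: 5.517e-4 / 0.840 = 6.568e-4 einstein.
Absorbed by unknown: 0.750 × 6.568e-4 = 4.926e-4 mol.
Φ(unknown) = 1.35e-5 / 4.926e-4 = 0.0274.

Φ = 0.0274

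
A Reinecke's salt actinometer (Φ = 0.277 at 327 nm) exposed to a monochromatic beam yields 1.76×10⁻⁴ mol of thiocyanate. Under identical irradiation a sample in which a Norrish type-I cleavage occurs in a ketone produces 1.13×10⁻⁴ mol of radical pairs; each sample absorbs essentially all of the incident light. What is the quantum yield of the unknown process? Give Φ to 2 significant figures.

Φ = 0.18

Photons absorbed by the actinometer: 1.76×10⁻⁴ / 0.277 = 6.354×10⁻⁴ mol.
Φ(unknown) = 1.13×10⁻⁴ / 6.354×10⁻⁴ = 0.18.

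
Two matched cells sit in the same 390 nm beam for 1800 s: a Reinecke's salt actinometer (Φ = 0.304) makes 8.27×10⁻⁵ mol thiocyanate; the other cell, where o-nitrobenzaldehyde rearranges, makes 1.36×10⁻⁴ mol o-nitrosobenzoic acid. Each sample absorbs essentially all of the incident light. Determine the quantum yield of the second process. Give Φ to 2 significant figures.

Photons absorbed by the actinometer: 8.27×10⁻⁵ / 0.304 = 2.720×10⁻⁴ mol.
Φ(unknown) = 1.36×10⁻⁴ / 2.720×10⁻⁴ = 0.50.

Φ = 0.50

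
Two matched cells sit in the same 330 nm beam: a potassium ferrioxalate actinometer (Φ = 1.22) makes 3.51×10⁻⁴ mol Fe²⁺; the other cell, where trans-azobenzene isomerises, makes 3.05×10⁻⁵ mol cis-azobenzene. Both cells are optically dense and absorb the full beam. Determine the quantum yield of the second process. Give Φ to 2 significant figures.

Photons absorbed by the actinometer: 3.51×10⁻⁴ / 1.22 = 2.877×10⁻⁴ mol.
Φ(unknown) = 3.05×10⁻⁵ / 2.877×10⁻⁴ = 0.11.

Φ = 0.11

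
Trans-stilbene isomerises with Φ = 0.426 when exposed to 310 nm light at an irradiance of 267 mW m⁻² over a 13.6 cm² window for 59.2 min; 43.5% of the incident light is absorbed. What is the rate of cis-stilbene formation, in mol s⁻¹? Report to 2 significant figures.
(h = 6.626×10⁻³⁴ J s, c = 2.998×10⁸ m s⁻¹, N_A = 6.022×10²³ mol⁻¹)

1.7×10⁻¹⁰ mol s⁻¹

Photon energy at 310 nm: hc/λ = (6.626×10⁻³⁴)(2.998×10⁸)/(310×10⁻⁹) = 6.408×10⁻¹⁹ J.
Energy delivered: (267 mW m⁻²)(13.6×10⁻⁴ m²)(3552 s) = 1.290 J.
Photons incident: 1.290 / 6.408×10⁻¹⁹ = 2.013×10¹⁸, i.e. 2.013×10¹⁸/6.022×10²³ = 3.343×10⁻⁶ mol.
Photons absorbed: 0.435 × 3.343×10⁻⁶ = 1.454×10⁻⁶ mol.
Product formed: 0.426 × 1.454×10⁻⁶ = 6.194×10⁻⁷ mol.
Rate: 6.194×10⁻⁷ / 3552 s = 1.7×10⁻¹⁰ mol s⁻¹.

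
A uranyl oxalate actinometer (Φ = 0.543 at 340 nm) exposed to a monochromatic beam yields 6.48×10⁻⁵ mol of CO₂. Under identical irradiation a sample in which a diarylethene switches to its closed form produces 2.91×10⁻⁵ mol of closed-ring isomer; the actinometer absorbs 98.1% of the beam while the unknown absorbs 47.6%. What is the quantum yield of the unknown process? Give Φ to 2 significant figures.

Photons absorbed by the actinometer: 6.48×10⁻⁵ / 0.543 = 1.193×10⁻⁴ mol.
Incident flux: 1.193×10⁻⁴ / 0.981 = 1.216×10⁻⁴ einstein.
Absorbed by unknown: 0.476 × 1.216×10⁻⁴ = 5.788×10⁻⁵ mol.
Φ(unknown) = 2.91×10⁻⁵ / 5.788×10⁻⁵ = 0.50.

Φ = 0.50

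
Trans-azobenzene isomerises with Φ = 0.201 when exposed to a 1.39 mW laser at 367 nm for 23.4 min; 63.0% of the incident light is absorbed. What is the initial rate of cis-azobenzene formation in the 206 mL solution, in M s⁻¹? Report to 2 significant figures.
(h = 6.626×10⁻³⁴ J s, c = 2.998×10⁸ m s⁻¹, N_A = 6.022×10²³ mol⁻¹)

2.6×10⁻⁹ M s⁻¹

Photon energy at 367 nm: hc/λ = (6.626×10⁻³⁴)(2.998×10⁸)/(367×10⁻⁹) = 5.413×10⁻¹⁹ J.
Energy delivered: (1.39 mW)(1404 s) = 1.952 J.
Photons incident: 1.952 / 5.413×10⁻¹⁹ = 3.606×10¹⁸, i.e. 3.606×10¹⁸/6.022×10²³ = 5.988×10⁻⁶ mol.
Photons absorbed: 0.630 × 5.988×10⁻⁶ = 3.772×10⁻⁶ mol.
Product formed: 0.201 × 3.772×10⁻⁶ = 7.582×10⁻⁷ mol.
Rate: 7.582×10⁻⁷ mol / (1404 s × 0.206 L) = 2.6×10⁻⁹ M s⁻¹.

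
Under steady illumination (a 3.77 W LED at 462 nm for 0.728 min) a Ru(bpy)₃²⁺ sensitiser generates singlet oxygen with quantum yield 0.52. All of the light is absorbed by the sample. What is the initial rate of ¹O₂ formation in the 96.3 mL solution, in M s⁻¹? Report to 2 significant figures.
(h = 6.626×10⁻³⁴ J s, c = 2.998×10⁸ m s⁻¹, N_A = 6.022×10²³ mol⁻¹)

Photon energy at 462 nm: hc/λ = (6.626×10⁻³⁴)(2.998×10⁸)/(462×10⁻⁹) = 4.300×10⁻¹⁹ J.
Energy delivered: (3.77 W)(43.68 s) = 164.7 J.
Photons incident: 164.7 / 4.300×10⁻¹⁹ = 3.830×10²⁰, i.e. 3.830×10²⁰/6.022×10²³ = 6.360×10⁻⁴ mol.
Product formed: 0.52 × 6.360×10⁻⁴ = 3.307×10⁻⁴ mol.
Rate: 3.307×10⁻⁴ mol / (43.68 s × 0.0963 L) = 7.9×10⁻⁵ M s⁻¹.

7.9×10⁻⁵ M s⁻¹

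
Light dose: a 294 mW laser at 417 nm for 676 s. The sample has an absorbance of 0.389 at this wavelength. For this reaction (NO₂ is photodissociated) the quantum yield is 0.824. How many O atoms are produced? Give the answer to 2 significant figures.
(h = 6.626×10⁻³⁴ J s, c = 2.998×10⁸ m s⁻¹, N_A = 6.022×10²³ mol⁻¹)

Photon energy at 417 nm: hc/λ = (6.626×10⁻³⁴)(2.998×10⁸)/(417×10⁻⁹) = 4.764×10⁻¹⁹ J.
Energy delivered: (294 mW)(676 s) = 198.7 J.
Photons incident: 198.7 / 4.764×10⁻¹⁹ = 4.171×10²⁰, i.e. 4.171×10²⁰/6.022×10²³ = 6.926×10⁻⁴ mol.
Fraction absorbed: 1 − 10^(−0.389) = 0.5917.
Photons absorbed: 0.5917 × 6.926×10⁻⁴ = 4.098×10⁻⁴ mol.
Product: Φ × n_abs = 0.824 × 4.098×10⁻⁴ = 3.377×10⁻⁴ mol.
As a count: 3.377×10⁻⁴ × 6.022×10²³ = 2.0×10²⁰.

2.0×10²⁰ atoms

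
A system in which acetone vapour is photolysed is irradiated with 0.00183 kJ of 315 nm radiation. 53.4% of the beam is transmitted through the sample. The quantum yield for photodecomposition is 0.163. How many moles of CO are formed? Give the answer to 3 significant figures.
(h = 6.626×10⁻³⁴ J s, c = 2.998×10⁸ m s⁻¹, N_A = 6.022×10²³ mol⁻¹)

Photon energy at 315 nm: hc/λ = (6.626×10⁻³⁴)(2.998×10⁸)/(315×10⁻⁹) = 6.306×10⁻¹⁹ J.
Incident energy: 0.00183 kJ = 1.83 J.
Photons incident: 1.83 / 6.306×10⁻¹⁹ = 2.902×10¹⁸, i.e. 2.902×10¹⁸/6.022×10²³ = 4.819×10⁻⁶ mol.
Fraction absorbed: 1 − 53.4/100 = 0.4660.
Photons absorbed: 0.4660 × 4.819×10⁻⁶ = 2.246×10⁻⁶ mol.
Product: Φ × n_abs = 0.163 × 2.246×10⁻⁶ = 3.661×10⁻⁷ mol.

3.66×10⁻⁷ mol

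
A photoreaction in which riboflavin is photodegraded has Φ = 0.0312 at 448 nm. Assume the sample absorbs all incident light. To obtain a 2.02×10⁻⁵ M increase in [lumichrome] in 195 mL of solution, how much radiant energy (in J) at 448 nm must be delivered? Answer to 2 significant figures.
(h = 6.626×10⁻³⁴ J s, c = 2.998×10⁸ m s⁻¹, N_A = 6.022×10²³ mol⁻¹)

34 J

Product: (2.02×10⁻⁵ M)(0.195 L) = 3.939×10⁻⁶ mol.
Photons that must be absorbed: 3.939×10⁻⁶ / 0.0312 = 1.263×10⁻⁴ mol.
Photon energy: hc/λ = 4.434×10⁻¹⁹ J; per mole, 2.670×10⁵ J mol⁻¹.
Energy required: 1.263×10⁻⁴ × 2.670×10⁵ = 34 J.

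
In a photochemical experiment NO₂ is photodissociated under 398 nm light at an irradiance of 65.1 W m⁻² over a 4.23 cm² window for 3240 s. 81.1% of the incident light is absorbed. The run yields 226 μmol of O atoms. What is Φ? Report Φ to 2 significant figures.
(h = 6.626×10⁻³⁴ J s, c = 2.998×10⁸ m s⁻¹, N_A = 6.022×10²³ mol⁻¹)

Product: 226 μmol = 2.26×10⁻⁴ mol.
Photon energy at 398 nm: hc/λ = (6.626×10⁻³⁴)(2.998×10⁸)/(398×10⁻⁹) = 4.991×10⁻¹⁹ J.
Energy delivered: (65.1 W m⁻²)(4.23×10⁻⁴ m²)(3240 s) = 89.22 J.
Photons incident: 89.22 / 4.991×10⁻¹⁹ = 1.788×10²⁰, i.e. 1.788×10²⁰/6.022×10²³ = 2.969×10⁻⁴ mol.
Photons absorbed: 0.811 × 2.969×10⁻⁴ = 2.408×10⁻⁴ mol.
Φ = 2.26×10⁻⁴ mol / 2.408×10⁻⁴ mol photons = 0.94.

Φ = 0.94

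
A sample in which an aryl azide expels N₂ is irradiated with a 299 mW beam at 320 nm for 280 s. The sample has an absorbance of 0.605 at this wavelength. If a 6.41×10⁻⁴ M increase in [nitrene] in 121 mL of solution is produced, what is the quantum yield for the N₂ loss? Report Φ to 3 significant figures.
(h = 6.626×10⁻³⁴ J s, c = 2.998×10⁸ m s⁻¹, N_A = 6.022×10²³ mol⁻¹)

Product: (6.41×10⁻⁴ M)(0.121 L) = 7.756×10⁻⁵ mol.
Photon energy at 320 nm: hc/λ = (6.626×10⁻³⁴)(2.998×10⁸)/(320×10⁻⁹) = 6.208×10⁻¹⁹ J.
Energy delivered: (299 mW)(280 s) = 83.72 J.
Photons incident: 83.72 / 6.208×10⁻¹⁹ = 1.349×10²⁰, i.e. 1.349×10²⁰/6.022×10²³ = 2.240×10⁻⁴ mol.
Fraction absorbed: 1 − 10^(−0.605) = 0.7517.
Photons absorbed: 0.7517 × 2.240×10⁻⁴ = 1.684×10⁻⁴ mol.
Φ = 7.756×10⁻⁵ mol / 1.684×10⁻⁴ mol photons = 0.461.

Φ = 0.461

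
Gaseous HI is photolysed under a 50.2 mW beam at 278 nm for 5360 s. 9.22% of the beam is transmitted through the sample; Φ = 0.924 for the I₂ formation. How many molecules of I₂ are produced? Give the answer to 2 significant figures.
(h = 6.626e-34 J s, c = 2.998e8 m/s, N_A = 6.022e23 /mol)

3.2e20 molecules

Photon energy at 278 nm: hc/λ = (6.626e-34)(2.998e8)/(278e-9) = 7.146e-19 J.
Energy delivered: (50.2 mW)(5360 s) = 269.1 J.
Photons incident: 269.1 / 7.146e-19 = 3.766e20, i.e. 3.766e20/6.022e23 = 6.254e-4 mol.
Fraction absorbed: 1 − 9.22/100 = 0.9078.
Photons absorbed: 0.9078 × 6.254e-4 = 5.677e-4 mol.
Product: Φ × n_abs = 0.924 × 5.677e-4 = 5.246e-4 mol.
As a count: 5.246e-4 × 6.022e23 = 3.2e20.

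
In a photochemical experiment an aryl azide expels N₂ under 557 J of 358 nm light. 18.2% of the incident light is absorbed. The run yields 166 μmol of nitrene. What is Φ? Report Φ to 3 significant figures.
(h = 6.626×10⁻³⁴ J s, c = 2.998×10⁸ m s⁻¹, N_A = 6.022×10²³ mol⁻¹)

Product: 166 μmol = 1.66×10⁻⁴ mol.
Photon energy at 358 nm: hc/λ = (6.626×10⁻³⁴)(2.998×10⁸)/(358×10⁻⁹) = 5.549×10⁻¹⁹ J.
Photons incident: 557 / 5.549×10⁻¹⁹ = 1.004×10²¹, i.e. 1.004×10²¹/6.022×10²³ = 0.001667 mol.
Photons absorbed: 0.182 × 0.001667 = 3.034×10⁻⁴ mol.
Φ = 1.66×10⁻⁴ mol / 3.034×10⁻⁴ mol photons = 0.547.

Φ = 0.547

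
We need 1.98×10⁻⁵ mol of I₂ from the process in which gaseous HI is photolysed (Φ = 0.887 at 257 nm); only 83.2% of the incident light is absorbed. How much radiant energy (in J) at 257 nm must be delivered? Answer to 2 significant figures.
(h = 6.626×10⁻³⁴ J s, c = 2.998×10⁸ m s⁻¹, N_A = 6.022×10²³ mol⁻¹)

12 J

Photons that must be absorbed: 1.98×10⁻⁵ / 0.887 = 2.232×10⁻⁵ mol.
Incident photons needed: 2.232×10⁻⁵ / 0.832 = 2.683×10⁻⁵ mol.
Photon energy: hc/λ = 7.729×10⁻¹⁹ J; per mole, 4.654×10⁵ J mol⁻¹.
Energy required: 2.683×10⁻⁵ × 4.654×10⁵ = 12 J.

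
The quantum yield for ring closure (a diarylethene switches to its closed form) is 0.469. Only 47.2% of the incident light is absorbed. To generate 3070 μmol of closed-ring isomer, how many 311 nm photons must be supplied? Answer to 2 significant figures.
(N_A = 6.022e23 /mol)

8.4e21 photons

Product: 3070 μmol = 0.00307 mol.
Photons that must be absorbed: 0.00307 / 0.469 = 0.006546 mol.
Incident photons needed: 0.006546 / 0.472 = 0.01387 mol.
Photon count: 0.01387 × 6.022e23 = 8.4e21.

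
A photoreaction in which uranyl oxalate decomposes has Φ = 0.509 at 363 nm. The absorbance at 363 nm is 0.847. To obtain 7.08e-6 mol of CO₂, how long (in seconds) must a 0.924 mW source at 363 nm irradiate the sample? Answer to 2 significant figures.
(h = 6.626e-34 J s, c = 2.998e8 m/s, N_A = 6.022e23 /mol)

t ≈ 5800 s

Photons that must be absorbed: 7.08e-6 / 0.509 = 1.391e-5 mol.
Fraction absorbed: 1 − 10^(−0.847) = 0.8578.
Incident photons needed: 1.391e-5 / 0.8578 = 1.622e-5 mol.
Photon energy: hc/λ = 5.472e-19 J; per mole, 3.295e5 J mol⁻¹.
Energy required: 1.622e-5 × 3.295e5 = 5.344 J.
Time: 5.344 J / 0.000924 W = 5800 s.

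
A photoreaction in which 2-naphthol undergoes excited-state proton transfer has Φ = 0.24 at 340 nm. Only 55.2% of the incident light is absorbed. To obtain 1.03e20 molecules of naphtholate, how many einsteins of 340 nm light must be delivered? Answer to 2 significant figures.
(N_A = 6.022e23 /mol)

Product: 1.03e20 / 6.022e23 = 1.710e-4 mol.
Photons that must be absorbed: 1.710e-4 / 0.24 = 7.125e-4 mol.
Incident photons needed: 7.125e-4 / 0.552 = 0.001291 mol.

0.0013 einstein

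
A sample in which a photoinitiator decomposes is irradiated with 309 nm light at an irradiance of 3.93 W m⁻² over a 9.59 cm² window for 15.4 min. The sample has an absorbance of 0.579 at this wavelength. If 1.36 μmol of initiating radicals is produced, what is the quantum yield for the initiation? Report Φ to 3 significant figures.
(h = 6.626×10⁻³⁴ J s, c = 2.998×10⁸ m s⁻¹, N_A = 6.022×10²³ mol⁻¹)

Product: 1.36 μmol = 1.36×10⁻⁶ mol.
Photon energy at 309 nm: hc/λ = (6.626×10⁻³⁴)(2.998×10⁸)/(309×10⁻⁹) = 6.429×10⁻¹⁹ J.
Energy delivered: (3.93 W m⁻²)(9.59×10⁻⁴ m²)(924 s) = 3.482 J.
Photons incident: 3.482 / 6.429×10⁻¹⁹ = 5.416×10¹⁸, i.e. 5.416×10¹⁸/6.022×10²³ = 8.994×10⁻⁶ mol.
Fraction absorbed: 1 − 10^(−0.579) = 0.7364.
Photons absorbed: 0.7364 × 8.994×10⁻⁶ = 6.623×10⁻⁶ mol.
Φ = 1.36×10⁻⁶ mol / 6.623×10⁻⁶ mol photons = 0.205.

Φ = 0.205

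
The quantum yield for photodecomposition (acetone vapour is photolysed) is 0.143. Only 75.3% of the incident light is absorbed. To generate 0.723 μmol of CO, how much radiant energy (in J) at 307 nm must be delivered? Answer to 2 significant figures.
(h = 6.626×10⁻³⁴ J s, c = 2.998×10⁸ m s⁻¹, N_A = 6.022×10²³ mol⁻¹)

Product: 0.723 μmol = 7.23×10⁻⁷ mol.
Photons that must be absorbed: 7.23×10⁻⁷ / 0.143 = 5.056×10⁻⁶ mol.
Incident photons needed: 5.056×10⁻⁶ / 0.753 = 6.714×10⁻⁶ mol.
Photon energy: hc/λ = 6.471×10⁻¹⁹ J; per mole, 3.897×10⁵ J mol⁻¹.
Energy required: 6.714×10⁻⁶ × 3.897×10⁵ = 2.6 J.

2.6 J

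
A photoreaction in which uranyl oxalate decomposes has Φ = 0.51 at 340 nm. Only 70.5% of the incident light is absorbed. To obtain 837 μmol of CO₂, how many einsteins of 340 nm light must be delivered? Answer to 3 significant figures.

Product: 837 μmol = 8.37e-4 mol.
Photons that must be absorbed: 8.37e-4 / 0.51 = 0.001641 mol.
Incident photons needed: 0.001641 / 0.705 = 0.002328 mol.

0.00233 einstein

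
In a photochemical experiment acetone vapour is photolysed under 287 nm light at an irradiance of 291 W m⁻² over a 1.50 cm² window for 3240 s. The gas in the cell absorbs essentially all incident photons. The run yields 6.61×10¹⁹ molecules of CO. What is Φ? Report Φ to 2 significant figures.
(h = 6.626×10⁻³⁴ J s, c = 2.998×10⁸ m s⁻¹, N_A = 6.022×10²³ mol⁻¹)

Product: 6.61×10¹⁹ / 6.022×10²³ = 1.098×10⁻⁴ mol.
Photon energy at 287 nm: hc/λ = (6.626×10⁻³⁴)(2.998×10⁸)/(287×10⁻⁹) = 6.922×10⁻¹⁹ J.
Energy delivered: (291 W m⁻²)(1.50×10⁻⁴ m²)(3240 s) = 141.4 J.
Photons incident: 141.4 / 6.922×10⁻¹⁹ = 2.043×10²⁰, i.e. 2.043×10²⁰/6.022×10²³ = 3.393×10⁻⁴ mol.
Φ = 1.098×10⁻⁴ mol / 3.393×10⁻⁴ mol photons = 0.32.

Φ = 0.32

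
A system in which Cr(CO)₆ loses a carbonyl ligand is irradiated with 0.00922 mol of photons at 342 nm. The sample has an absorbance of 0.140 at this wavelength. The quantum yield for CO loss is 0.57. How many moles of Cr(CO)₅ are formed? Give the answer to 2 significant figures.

Fraction absorbed: 1 − 10^(−0.140) = 0.2756.
Photons absorbed: 0.2756 × 0.00922 = 0.002541 mol.
Product: Φ × n_abs = 0.57 × 0.002541 = 0.001448 mol.

0.0014 mol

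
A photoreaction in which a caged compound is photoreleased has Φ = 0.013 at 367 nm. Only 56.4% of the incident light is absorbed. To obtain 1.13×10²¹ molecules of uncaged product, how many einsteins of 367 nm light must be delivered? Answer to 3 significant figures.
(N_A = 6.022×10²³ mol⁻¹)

Product: 1.13×10²¹ / 6.022×10²³ = 0.001876 mol.
Photons that must be absorbed: 0.001876 / 0.013 = 0.1443 mol.
Incident photons needed: 0.1443 / 0.564 = 0.2559 mol.

0.256 einstein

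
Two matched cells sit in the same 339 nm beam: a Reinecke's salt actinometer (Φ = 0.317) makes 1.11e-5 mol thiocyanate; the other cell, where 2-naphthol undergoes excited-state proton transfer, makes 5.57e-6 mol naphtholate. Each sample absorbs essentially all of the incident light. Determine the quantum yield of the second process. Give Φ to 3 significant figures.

Φ = 0.159

Photons absorbed by the actinometer: 1.11e-5 / 0.317 = 3.502e-5 mol.
Φ(unknown) = 5.57e-6 / 3.502e-5 = 0.159.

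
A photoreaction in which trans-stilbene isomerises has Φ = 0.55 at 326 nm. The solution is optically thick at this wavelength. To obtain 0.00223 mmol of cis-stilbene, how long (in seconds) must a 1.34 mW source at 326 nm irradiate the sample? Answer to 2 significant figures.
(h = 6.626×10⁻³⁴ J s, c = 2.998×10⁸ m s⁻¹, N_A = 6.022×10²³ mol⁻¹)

t ≈ 1100 s

Product: 0.00223 mmol = 2.23×10⁻⁶ mol.
Photons that must be absorbed: 2.23×10⁻⁶ / 0.55 = 4.055×10⁻⁶ mol.
Photon energy: hc/λ = 6.093×10⁻¹⁹ J; per mole, 3.669×10⁵ J mol⁻¹.
Energy required: 4.055×10⁻⁶ × 3.669×10⁵ = 1.488 J.
Time: 1.488 J / 0.00134 W = 1100 s.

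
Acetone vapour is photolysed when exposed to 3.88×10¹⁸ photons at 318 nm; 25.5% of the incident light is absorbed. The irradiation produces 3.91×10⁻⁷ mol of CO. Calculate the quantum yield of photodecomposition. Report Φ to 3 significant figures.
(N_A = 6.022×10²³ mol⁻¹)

Φ = 0.238

Moles of photons: 3.88×10¹⁸ / 6.022×10²³ = 6.443×10⁻⁶ mol.
Photons absorbed: 0.255 × 6.443×10⁻⁶ = 1.643×10⁻⁶ mol.
Φ = 3.91×10⁻⁷ mol / 1.643×10⁻⁶ mol photons = 0.238.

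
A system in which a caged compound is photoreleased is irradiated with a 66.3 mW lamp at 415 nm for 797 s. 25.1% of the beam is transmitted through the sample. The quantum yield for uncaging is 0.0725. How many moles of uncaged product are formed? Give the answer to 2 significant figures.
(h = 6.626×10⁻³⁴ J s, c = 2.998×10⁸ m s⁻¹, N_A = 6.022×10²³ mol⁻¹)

Photon energy at 415 nm: hc/λ = (6.626×10⁻³⁴)(2.998×10⁸)/(415×10⁻⁹) = 4.787×10⁻¹⁹ J.
Energy delivered: (66.3 mW)(797 s) = 52.84 J.
Photons incident: 52.84 / 4.787×10⁻¹⁹ = 1.104×10²⁰, i.e. 1.104×10²⁰/6.022×10²³ = 1.833×10⁻⁴ mol.
Fraction absorbed: 1 − 25.1/100 = 0.7490.
Photons absorbed: 0.7490 × 1.833×10⁻⁴ = 1.373×10⁻⁴ mol.
Product: Φ × n_abs = 0.0725 × 1.373×10⁻⁴ = 9.954×10⁻⁶ mol.

1.0×10⁻⁵ mol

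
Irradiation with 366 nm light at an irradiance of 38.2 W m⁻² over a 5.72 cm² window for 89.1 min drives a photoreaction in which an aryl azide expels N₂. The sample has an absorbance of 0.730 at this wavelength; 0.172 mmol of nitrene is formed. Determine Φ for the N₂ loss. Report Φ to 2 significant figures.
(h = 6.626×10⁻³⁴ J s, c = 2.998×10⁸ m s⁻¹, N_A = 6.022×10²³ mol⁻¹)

Product: 0.172 mmol = 1.72×10⁻⁴ mol.
Photon energy at 366 nm: hc/λ = (6.626×10⁻³⁴)(2.998×10⁸)/(366×10⁻⁹) = 5.428×10⁻¹⁹ J.
Energy delivered: (38.2 W m⁻²)(5.72×10⁻⁴ m²)(5346 s) = 116.8 J.
Photons incident: 116.8 / 5.428×10⁻¹⁹ = 2.152×10²⁰, i.e. 2.152×10²⁰/6.022×10²³ = 3.574×10⁻⁴ mol.
Fraction absorbed: 1 − 10^(−0.730) = 0.8138.
Photons absorbed: 0.8138 × 3.574×10⁻⁴ = 2.909×10⁻⁴ mol.
Φ = 1.72×10⁻⁴ mol / 2.909×10⁻⁴ mol photons = 0.59.

Φ = 0.59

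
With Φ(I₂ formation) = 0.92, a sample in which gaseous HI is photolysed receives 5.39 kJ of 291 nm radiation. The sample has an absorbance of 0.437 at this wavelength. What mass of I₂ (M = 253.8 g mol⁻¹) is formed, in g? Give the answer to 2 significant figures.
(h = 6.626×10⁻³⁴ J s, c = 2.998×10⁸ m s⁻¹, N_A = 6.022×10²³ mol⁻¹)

1.9 g

Photon energy at 291 nm: hc/λ = (6.626×10⁻³⁴)(2.998×10⁸)/(291×10⁻⁹) = 6.826×10⁻¹⁹ J.
Incident energy: 5.39 kJ = 5390 J.
Photons incident: 5390 / 6.826×10⁻¹⁹ = 7.896×10²¹, i.e. 7.896×10²¹/6.022×10²³ = 0.01311 mol.
Fraction absorbed: 1 − 10^(−0.437) = 0.6344.
Photons absorbed: 0.6344 × 0.01311 = 0.008317 mol.
Product: Φ × n_abs = 0.92 × 0.008317 = 0.007652 mol.
Mass: 0.007652 × 253.8 = 1.942 g = 1.9 g.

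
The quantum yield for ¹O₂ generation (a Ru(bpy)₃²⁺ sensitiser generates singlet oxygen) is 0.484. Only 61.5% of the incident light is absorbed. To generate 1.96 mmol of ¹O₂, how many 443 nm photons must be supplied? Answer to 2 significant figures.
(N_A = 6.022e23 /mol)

4.0e21 photons

Product: 1.96 mmol = 0.00196 mol.
Photons that must be absorbed: 0.00196 / 0.484 = 0.004050 mol.
Incident photons needed: 0.004050 / 0.615 = 0.006585 mol.
Photon count: 0.006585 × 6.022e23 = 4.0e21.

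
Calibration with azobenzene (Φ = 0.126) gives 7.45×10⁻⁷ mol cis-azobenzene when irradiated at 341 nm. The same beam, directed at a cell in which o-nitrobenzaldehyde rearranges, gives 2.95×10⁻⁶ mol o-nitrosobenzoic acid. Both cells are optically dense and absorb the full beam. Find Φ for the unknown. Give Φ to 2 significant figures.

Photons absorbed by the actinometer: 7.45×10⁻⁷ / 0.126 = 5.913×10⁻⁶ mol.
Φ(unknown) = 2.95×10⁻⁶ / 5.913×10⁻⁶ = 0.50.

Φ = 0.50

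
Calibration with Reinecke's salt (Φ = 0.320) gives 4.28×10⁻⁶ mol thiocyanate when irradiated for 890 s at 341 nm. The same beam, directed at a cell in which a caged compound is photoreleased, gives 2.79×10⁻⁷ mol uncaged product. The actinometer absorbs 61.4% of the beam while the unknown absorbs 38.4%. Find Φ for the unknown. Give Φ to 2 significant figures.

Photons absorbed by the actinometer: 4.28×10⁻⁶ / 0.320 = 1.337×10⁻⁵ mol.
Incident flux: 1.337×10⁻⁵ / 0.614 = 2.178×10⁻⁵ einstein.
Absorbed by unknown: 0.384 × 2.178×10⁻⁵ = 8.364×10⁻⁶ mol.
Φ(unknown) = 2.79×10⁻⁷ / 8.364×10⁻⁶ = 0.033.

Φ = 0.033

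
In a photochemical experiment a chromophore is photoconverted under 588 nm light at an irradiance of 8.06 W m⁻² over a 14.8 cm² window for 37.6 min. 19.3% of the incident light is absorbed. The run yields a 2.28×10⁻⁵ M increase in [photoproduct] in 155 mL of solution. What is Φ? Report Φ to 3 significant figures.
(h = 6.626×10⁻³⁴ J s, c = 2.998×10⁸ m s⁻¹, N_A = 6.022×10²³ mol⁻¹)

Product: (2.28×10⁻⁵ M)(0.155 L) = 3.534×10⁻⁶ mol.
Photon energy at 588 nm: hc/λ = (6.626×10⁻³⁴)(2.998×10⁸)/(588×10⁻⁹) = 3.378×10⁻¹⁹ J.
Energy delivered: (8.06 W m⁻²)(14.8×10⁻⁴ m²)(2256 s) = 26.91 J.
Photons incident: 26.91 / 3.378×10⁻¹⁹ = 7.966×10¹⁹, i.e. 7.966×10¹⁹/6.022×10²³ = 1.323×10⁻⁴ mol.
Photons absorbed: 0.193 × 1.323×10⁻⁴ = 2.553×10⁻⁵ mol.
Φ = 3.534×10⁻⁶ mol / 2.553×10⁻⁵ mol photons = 0.138.

Φ = 0.138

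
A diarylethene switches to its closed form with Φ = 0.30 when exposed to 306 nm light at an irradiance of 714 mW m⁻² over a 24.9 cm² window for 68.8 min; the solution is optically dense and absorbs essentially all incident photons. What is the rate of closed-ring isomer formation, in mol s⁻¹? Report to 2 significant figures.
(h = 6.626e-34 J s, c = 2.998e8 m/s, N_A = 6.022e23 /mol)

Photon energy at 306 nm: hc/λ = (6.626e-34)(2.998e8)/(306e-9) = 6.492e-19 J.
Energy delivered: (714 mW m⁻²)(24.9e-4 m²)(4128 s) = 7.339 J.
Photons incident: 7.339 / 6.492e-19 = 1.130e19, i.e. 1.130e19/6.022e23 = 1.876e-5 mol.
Product formed: 0.30 × 1.876e-5 = 5.628e-6 mol.
Rate: 5.628e-6 / 4128 s = 1.4e-9 mol s⁻¹.

1.4e-9 mol s⁻¹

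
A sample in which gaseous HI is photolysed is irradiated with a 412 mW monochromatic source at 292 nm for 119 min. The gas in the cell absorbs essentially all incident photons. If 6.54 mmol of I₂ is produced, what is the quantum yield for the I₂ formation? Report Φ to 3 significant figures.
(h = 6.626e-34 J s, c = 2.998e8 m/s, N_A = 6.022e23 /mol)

Φ = 0.911

Product: 6.54 mmol = 0.00654 mol.
Photon energy at 292 nm: hc/λ = (6.626e-34)(2.998e8)/(292e-9) = 6.803e-19 J.
Energy delivered: (412 mW)(7140 s) = 2942 J.
Photons incident: 2942 / 6.803e-19 = 4.325e21, i.e. 4.325e21/6.022e23 = 0.007182 mol.
Φ = 0.00654 mol / 0.007182 mol photons = 0.911.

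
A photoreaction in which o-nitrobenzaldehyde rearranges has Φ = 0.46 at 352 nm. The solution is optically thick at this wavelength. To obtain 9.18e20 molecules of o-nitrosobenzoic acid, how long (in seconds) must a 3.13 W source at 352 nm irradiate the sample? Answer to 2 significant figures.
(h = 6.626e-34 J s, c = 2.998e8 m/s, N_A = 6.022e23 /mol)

t ≈ 360 s

Product: 9.18e20 / 6.022e23 = 0.001524 mol.
Photons that must be absorbed: 0.001524 / 0.46 = 0.003313 mol.
Photon energy: hc/λ = 5.643e-19 J; per mole, 3.398e5 J mol⁻¹.
Energy required: 0.003313 × 3.398e5 = 1126 J.
Time: 1126 J / 3.13 W = 360 s.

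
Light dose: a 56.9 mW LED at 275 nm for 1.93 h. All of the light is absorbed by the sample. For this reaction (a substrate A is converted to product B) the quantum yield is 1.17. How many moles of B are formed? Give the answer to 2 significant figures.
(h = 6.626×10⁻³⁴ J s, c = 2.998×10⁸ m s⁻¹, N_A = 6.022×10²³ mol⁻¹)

Photon energy at 275 nm: hc/λ = (6.626×10⁻³⁴)(2.998×10⁸)/(275×10⁻⁹) = 7.224×10⁻¹⁹ J.
Energy delivered: (56.9 mW)(6948 s) = 395.3 J.
Photons incident: 395.3 / 7.224×10⁻¹⁹ = 5.472×10²⁰, i.e. 5.472×10²⁰/6.022×10²³ = 9.087×10⁻⁴ mol.
Product: Φ × n_abs = 1.17 × 9.087×10⁻⁴ = 0.001063 mol.

0.0011 mol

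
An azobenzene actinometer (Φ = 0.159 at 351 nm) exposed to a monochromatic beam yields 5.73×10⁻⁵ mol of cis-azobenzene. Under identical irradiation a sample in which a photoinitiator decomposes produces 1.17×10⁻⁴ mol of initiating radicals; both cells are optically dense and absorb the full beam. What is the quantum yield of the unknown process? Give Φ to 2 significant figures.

Photons absorbed by the actinometer: 5.73×10⁻⁵ / 0.159 = 3.604×10⁻⁴ mol.
Φ(unknown) = 1.17×10⁻⁴ / 3.604×10⁻⁴ = 0.32.

Φ = 0.32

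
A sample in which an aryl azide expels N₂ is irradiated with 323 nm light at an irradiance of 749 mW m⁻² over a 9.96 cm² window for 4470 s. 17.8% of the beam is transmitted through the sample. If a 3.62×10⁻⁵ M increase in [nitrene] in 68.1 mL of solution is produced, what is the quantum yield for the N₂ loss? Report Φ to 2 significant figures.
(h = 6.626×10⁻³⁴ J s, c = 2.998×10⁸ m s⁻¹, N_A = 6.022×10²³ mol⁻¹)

Φ = 0.33

Product: (3.62×10⁻⁵ M)(0.0681 L) = 2.465×10⁻⁶ mol.
Photon energy at 323 nm: hc/λ = (6.626×10⁻³⁴)(2.998×10⁸)/(323×10⁻⁹) = 6.150×10⁻¹⁹ J.
Energy delivered: (749 mW m⁻²)(9.96×10⁻⁴ m²)(4470 s) = 3.335 J.
Photons incident: 3.335 / 6.150×10⁻¹⁹ = 5.423×10¹⁸, i.e. 5.423×10¹⁸/6.022×10²³ = 9.005×10⁻⁶ mol.
Fraction absorbed: 1 − 17.8/100 = 0.8220.
Photons absorbed: 0.8220 × 9.005×10⁻⁶ = 7.402×10⁻⁶ mol.
Φ = 2.465×10⁻⁶ mol / 7.402×10⁻⁶ mol photons = 0.33.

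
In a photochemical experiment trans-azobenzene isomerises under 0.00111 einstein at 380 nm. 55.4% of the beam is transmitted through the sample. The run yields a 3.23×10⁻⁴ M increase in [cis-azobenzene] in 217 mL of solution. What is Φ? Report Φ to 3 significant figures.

Product: (3.23×10⁻⁴ M)(0.217 L) = 7.009×10⁻⁵ mol.
Fraction absorbed: 1 − 55.4/100 = 0.4460.
Photons absorbed: 0.4460 × 0.00111 = 4.951×10⁻⁴ mol.
Φ = 7.009×10⁻⁵ mol / 4.951×10⁻⁴ mol photons = 0.142.

Φ = 0.142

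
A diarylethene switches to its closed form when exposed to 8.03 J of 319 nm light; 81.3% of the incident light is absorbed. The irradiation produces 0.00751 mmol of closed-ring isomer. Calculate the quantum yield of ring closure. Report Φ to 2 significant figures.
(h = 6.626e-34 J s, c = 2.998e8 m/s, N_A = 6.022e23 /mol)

Φ = 0.43

Product: 0.00751 mmol = 7.51e-6 mol.
Photon energy at 319 nm: hc/λ = (6.626e-34)(2.998e8)/(319e-9) = 6.227e-19 J.
Photons incident: 8.03 / 6.227e-19 = 1.290e19, i.e. 1.290e19/6.022e23 = 2.142e-5 mol.
Photons absorbed: 0.813 × 2.142e-5 = 1.741e-5 mol.
Φ = 7.51e-6 mol / 1.741e-5 mol photons = 0.43.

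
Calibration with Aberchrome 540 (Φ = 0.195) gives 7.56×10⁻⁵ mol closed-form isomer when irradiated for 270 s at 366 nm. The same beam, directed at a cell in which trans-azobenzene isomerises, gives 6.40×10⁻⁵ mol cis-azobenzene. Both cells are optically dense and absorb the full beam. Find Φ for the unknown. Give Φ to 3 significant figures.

Photons absorbed by the actinometer: 7.56×10⁻⁵ / 0.195 = 3.877×10⁻⁴ mol.
Φ(unknown) = 6.40×10⁻⁵ / 3.877×10⁻⁴ = 0.165.

Φ = 0.165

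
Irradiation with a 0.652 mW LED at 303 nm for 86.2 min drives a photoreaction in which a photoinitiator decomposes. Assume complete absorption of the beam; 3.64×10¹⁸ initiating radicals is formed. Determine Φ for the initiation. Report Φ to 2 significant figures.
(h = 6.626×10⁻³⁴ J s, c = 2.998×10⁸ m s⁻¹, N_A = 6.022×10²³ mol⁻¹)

Product: 3.64×10¹⁸ / 6.022×10²³ = 6.045×10⁻⁶ mol.
Photon energy at 303 nm: hc/λ = (6.626×10⁻³⁴)(2.998×10⁸)/(303×10⁻⁹) = 6.556×10⁻¹⁹ J.
Energy delivered: (0.652 mW)(5172 s) = 3.372 J.
Photons incident: 3.372 / 6.556×10⁻¹⁹ = 5.143×10¹⁸, i.e. 5.143×10¹⁸/6.022×10²³ = 8.540×10⁻⁶ mol.
Φ = 6.045×10⁻⁶ mol / 8.540×10⁻⁶ mol photons = 0.71.

Φ = 0.71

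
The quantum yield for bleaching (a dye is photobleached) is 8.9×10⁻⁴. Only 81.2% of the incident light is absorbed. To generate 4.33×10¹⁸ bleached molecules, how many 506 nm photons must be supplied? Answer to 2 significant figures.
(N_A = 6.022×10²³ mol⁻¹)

Product: 4.33×10¹⁸ / 6.022×10²³ = 7.190×10⁻⁶ mol.
Photons that must be absorbed: 7.190×10⁻⁶ / 8.9×10⁻⁴ = 0.008079 mol.
Incident photons needed: 0.008079 / 0.812 = 0.009950 mol.
Photon count: 0.009950 × 6.022×10²³ = 6.0×10²¹.

6.0×10²¹ photons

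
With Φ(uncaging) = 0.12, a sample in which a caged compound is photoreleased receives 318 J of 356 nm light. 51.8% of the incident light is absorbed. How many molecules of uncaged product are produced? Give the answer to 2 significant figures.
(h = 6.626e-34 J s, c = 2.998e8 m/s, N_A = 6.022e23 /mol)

Photon energy at 356 nm: hc/λ = (6.626e-34)(2.998e8)/(356e-9) = 5.580e-19 J.
Photons incident: 318 / 5.580e-19 = 5.699e20, i.e. 5.699e20/6.022e23 = 9.464e-4 mol.
Photons absorbed: 0.518 × 9.464e-4 = 4.902e-4 mol.
Product: Φ × n_abs = 0.12 × 4.902e-4 = 5.882e-5 mol.
As a count: 5.882e-5 × 6.022e23 = 3.5e19.

3.5e19 molecules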